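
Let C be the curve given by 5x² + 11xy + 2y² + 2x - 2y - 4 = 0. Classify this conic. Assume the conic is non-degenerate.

hyperbola

A = 5, B = 11, C = 2.
Discriminant B² − 4AC = 11² − 4·5·2 = 81.
B² − 4AC > 0 ⇒ hyperbola.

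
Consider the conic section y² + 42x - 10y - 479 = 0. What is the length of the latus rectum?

Only y is squared. Complete the square in y: (y - 5)² = -42(x - 12).
Vertex (12, 5); 4p = -42 so p = -21/2. Opens left.
Latus rectum length = |4p| = 42.

42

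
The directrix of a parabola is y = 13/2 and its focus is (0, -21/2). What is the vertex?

(0, -2)

The vertex is the midpoint between the focus and the directrix along the axis of symmetry.
Axis is vertical (directrix is horizontal). Vertex y-coordinate = (-21/2 + 13/2)/2 = -2; x-coordinate = 0.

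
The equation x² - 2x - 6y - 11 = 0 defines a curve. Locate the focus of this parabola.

(1, -1/2)

Only x is squared. Complete the square in x: (x - 1)² = 6(y + 2).
Vertex (1, -2); 4p = 6 so p = 3/2. Opens up.
Focus is p units from the vertex along the axis: (h, k + p).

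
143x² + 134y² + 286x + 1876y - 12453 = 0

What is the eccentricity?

Group the x- and y-terms: 143(x² + 2x) + 134(y² + 14y) = 12453
143(x + 1)² + 134(y + 7)² = 12453 + 143 + 6566 = 19162
Divide by 19162: (x + 1)²/134 + (y + 7)²/143 = 1
Ellipse, center (-1, -7), major axis vertical; a² = 143, b² = 134.
c² = a² - b² = 9, so c = 3.
e = c/a = 3/√143 = 3√143/143.

e = 3√143/143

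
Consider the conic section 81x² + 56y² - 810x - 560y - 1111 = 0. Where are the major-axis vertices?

Collect terms: 81(x² - 10x) + 56(y² - 10y) = 1111
Completing the square gives 81(x - 5)² + 56(y - 5)² = 1111 + 2025 + 1400 = 4536.
Divide through by 4536 to get (x - 5)²/56 + (y - 5)²/81 = 1.
Ellipse, center (5, 5), major axis vertical; a² = 81, b² = 56.
a = 9. Vertices at (h, k ± a).

(5, -4) and (5, 14)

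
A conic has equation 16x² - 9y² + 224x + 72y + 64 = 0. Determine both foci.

(-17, 4) and (3, 4)

Collect terms: 16(x² + 14x) -9(y² - 8y) = -64
Completing the square gives 16(x + 7)² -9(y - 4)² = -64 + 784 - 144 = 576.
Divide through by 576 to get (x + 7)²/36 - (y - 4)²/64 = 1.
Hyperbola, center (-7, 4), transverse axis horizontal; a² = 36, b² = 64.
c² = a² + b² = 36 + 64 = 100, so c = 10.
Foci lie on the horizontal axis through the center: (h ± c, k).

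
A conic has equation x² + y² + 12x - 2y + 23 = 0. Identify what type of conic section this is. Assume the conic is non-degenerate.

circle

No xy term. Coefficients of x² and y² are A = 1, C = 1.
A = C (same sign) ⇒ circle.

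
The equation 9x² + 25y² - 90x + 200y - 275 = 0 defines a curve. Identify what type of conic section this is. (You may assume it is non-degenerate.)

No xy term. Coefficients of x² and y² are A = 9, C = 25.
A and C have the same sign but A ≠ C ⇒ ellipse.

ellipse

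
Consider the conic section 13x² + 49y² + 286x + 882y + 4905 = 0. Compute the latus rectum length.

26/7

Group: 13(x² + 22x) + 49(y² + 18y) = -4905
Completing the square gives 13(x + 11)² + 49(y + 9)² = -4905 + 1573 + 3969 = 637.
Divide by 637: (x + 11)²/49 + (y + 9)²/13 = 1
Ellipse, center (-11, -9), major axis horizontal; a² = 49, b² = 13.
Latus rectum length = 2b²/a = 2·13/7 = 26/7.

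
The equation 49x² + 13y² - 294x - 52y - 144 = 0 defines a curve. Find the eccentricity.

e = 6/7

Group the x- and y-terms: 49(x² - 6x) + 13(y² - 4y) = 144
Complete the square: 49(x - 3)² + 13(y - 2)² = 144 + 441 + 52 = 637
Dividing both sides by 637: (x - 3)²/13 + (y - 2)²/49 = 1
Ellipse, center (3, 2), major axis vertical; a² = 49, b² = 13.
c² = a² - b² = 36, so c = 6.
e = c/a = 6/7.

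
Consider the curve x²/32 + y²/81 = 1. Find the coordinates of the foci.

(0, -7) and (0, 7)

Center (0, 0). The larger denominator 81 sits under the y-term, so the major axis is vertical; a² = 81, b² = 32.
c² = a² - b² = 81 - 32 = 49, so c = 7.
Foci lie on the vertical axis through the center: (h, k ± c).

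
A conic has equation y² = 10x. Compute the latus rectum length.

Vertex (0, 0); 4p = 10 so p = 5/2. Opens right.
Latus rectum length = |4p| = 10.

10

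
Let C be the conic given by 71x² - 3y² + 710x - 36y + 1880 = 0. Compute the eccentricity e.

Group: 71(x² + 10x) -3(y² + 12y) = -1880
Completing the square gives 71(x + 5)² -3(y + 6)² = -1880 + 1775 - 108 = -213.
Divide through by -213 to get (y + 6)²/71 - (x + 5)²/3 = 1.
Hyperbola, center (-5, -6), transverse axis vertical; a² = 71, b² = 3.
c² = a² + b² = 74, so c = √74.
e = c/a = √74/√71 = √5254/71.

e = √5254/71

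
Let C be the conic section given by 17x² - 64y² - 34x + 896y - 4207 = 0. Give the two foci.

(-8, 7) and (10, 7)

Rearranging, 17(x² - 2x) -64(y² - 14y) = 4207.
Complete the square in x and y: 17(x - 1)² -64(y - 7)² = 4207 + 17 - 3136 = 1088
Divide by 1088: (x - 1)²/64 - (y - 7)²/17 = 1
Hyperbola, center (1, 7), transverse axis horizontal; a² = 64, b² = 17.
c² = a² + b² = 64 + 17 = 81, so c = 9.
Foci lie on the horizontal axis through the center: (h ± c, k).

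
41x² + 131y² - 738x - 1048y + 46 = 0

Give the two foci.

Rearranging, 41(x² - 18x) + 131(y² - 8y) = -46.
41(x - 9)² + 131(y - 4)² = -46 + 3321 + 2096 = 5371
Dividing both sides by 5371: (x - 9)²/131 + (y - 4)²/41 = 1
Ellipse, center (9, 4), major axis horizontal; a² = 131, b² = 41.
c² = a² - b² = 131 - 41 = 90, so c = 3√10.
Foci lie on the horizontal axis through the center: (h ± c, k).

(9 - 3√10, 4) and (9 + 3√10, 4)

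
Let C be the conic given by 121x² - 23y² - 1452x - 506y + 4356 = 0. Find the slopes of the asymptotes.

Rearranging, 121(x² - 12x) -23(y² + 22y) = -4356.
Completing the square gives 121(x - 6)² -23(y + 11)² = -4356 + 4356 - 2783 = -2783.
Divide through by -2783 to get (y + 11)²/121 - (x - 6)²/23 = 1.
Hyperbola, center (6, -11), transverse axis vertical; a² = 121, b² = 23.
For a vertical hyperbola the asymptotes have slope ±a/b.
Here that is ±11/√23 = ±11√23/23.

11√23/23 and -11√23/23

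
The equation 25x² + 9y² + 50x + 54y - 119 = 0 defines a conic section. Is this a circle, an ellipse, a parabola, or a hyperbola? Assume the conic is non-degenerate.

ellipse

No xy term. Coefficients of x² and y² are A = 25, C = 9.
A and C have the same sign but A ≠ C ⇒ ellipse.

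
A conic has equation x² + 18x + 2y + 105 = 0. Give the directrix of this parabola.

Only x is squared. Complete the square in x: (x + 9)² = -2(y + 12).
Vertex (-9, -12); 4p = -2 so p = -1/2. Opens down.
Directrix is the horizontal line y = k − p = -12 − (-1/2) = -23/2.

y = -23/2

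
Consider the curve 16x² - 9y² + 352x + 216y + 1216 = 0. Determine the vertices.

(-11, 4) and (-11, 20)

Group the x- and y-terms: 16(x² + 22x) -9(y² - 24y) = -1216
Complete the square: 16(x + 11)² -9(y - 12)² = -1216 + 1936 - 1296 = -576
Dividing both sides by -576: (y - 12)²/64 - (x + 11)²/36 = 1
Hyperbola, center (-11, 12), transverse axis vertical; a² = 64, b² = 36.
a = 8. Vertices at (h, k ± a).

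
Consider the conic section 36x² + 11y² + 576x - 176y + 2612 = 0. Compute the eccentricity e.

e = 5/6

Group the x- and y-terms: 36(x² + 16x) + 11(y² - 16y) = -2612
Complete the square in x and y: 36(x + 8)² + 11(y - 8)² = -2612 + 2304 + 704 = 396
Dividing both sides by 396: (x + 8)²/11 + (y - 8)²/36 = 1
Ellipse, center (-8, 8), major axis vertical; a² = 36, b² = 11.
c² = a² - b² = 25, so c = 5.
e = c/a = 5/6.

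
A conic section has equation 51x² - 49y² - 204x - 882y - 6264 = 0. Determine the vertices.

(-5, -9) and (9, -9)

Group the x- and y-terms: 51(x² - 4x) -49(y² + 18y) = 6264
51(x - 2)² -49(y + 9)² = 6264 + 204 - 3969 = 2499
Divide through by 2499 to get (x - 2)²/49 - (y + 9)²/51 = 1.
Hyperbola, center (2, -9), transverse axis horizontal; a² = 49, b² = 51.
a = 7. Vertices at (h ± a, k).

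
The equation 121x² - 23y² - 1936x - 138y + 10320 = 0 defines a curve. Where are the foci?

(8, -15) and (8, 9)

Collect terms: 121(x² - 16x) -23(y² + 6y) = -10320
Complete the square in x and y: 121(x - 8)² -23(y + 3)² = -10320 + 7744 - 207 = -2783
Divide by -2783: (y + 3)²/121 - (x - 8)²/23 = 1
Hyperbola, center (8, -3), transverse axis vertical; a² = 121, b² = 23.
c² = a² + b² = 121 + 23 = 144, so c = 12.
Foci lie on the vertical axis through the center: (h, k ± c).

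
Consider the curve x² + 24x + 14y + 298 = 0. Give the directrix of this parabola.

Only x is squared. Complete the square in x: (x + 12)² = -14(y + 11).
Vertex (-12, -11); 4p = -14 so p = -7/2. Opens down.
Directrix is the horizontal line y = k − p = -11 − (-7/2) = -15/2.

y = -15/2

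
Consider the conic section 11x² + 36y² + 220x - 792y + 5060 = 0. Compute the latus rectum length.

11/3

Group the x- and y-terms: 11(x² + 20x) + 36(y² - 22y) = -5060
Completing the square gives 11(x + 10)² + 36(y - 11)² = -5060 + 1100 + 4356 = 396.
Divide through by 396 to get (x + 10)²/36 + (y - 11)²/11 = 1.
Ellipse, center (-10, 11), major axis horizontal; a² = 36, b² = 11.
Latus rectum length = 2b²/a = 2·11/6 = 11/3.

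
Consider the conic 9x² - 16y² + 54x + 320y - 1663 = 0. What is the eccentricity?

Rearranging, 9(x² + 6x) -16(y² - 20y) = 1663.
Completing the square gives 9(x + 3)² -16(y - 10)² = 1663 + 81 - 1600 = 144.
Divide through by 144 to get (x + 3)²/16 - (y - 10)²/9 = 1.
Hyperbola, center (-3, 10), transverse axis horizontal; a² = 16, b² = 9.
c² = a² + b² = 25, so c = 5.
e = c/a = 5/4.

e = 5/4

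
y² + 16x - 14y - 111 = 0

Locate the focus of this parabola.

(6, 7)

Only y is squared. Complete the square in y: (y - 7)² = -16(x - 10).
Vertex (10, 7); 4p = -16 so p = -4. Opens left.
Focus is p units from the vertex along the axis: (h + p, k).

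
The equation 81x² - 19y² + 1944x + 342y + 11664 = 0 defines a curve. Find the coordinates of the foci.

Group: 81(x² + 24x) -19(y² - 18y) = -11664
81(x + 12)² -19(y - 9)² = -11664 + 11664 - 1539 = -1539
Divide by -1539: (y - 9)²/81 - (x + 12)²/19 = 1
Hyperbola, center (-12, 9), transverse axis vertical; a² = 81, b² = 19.
c² = a² + b² = 81 + 19 = 100, so c = 10.
Foci lie on the vertical axis through the center: (h, k ± c).

(-12, -1) and (-12, 19)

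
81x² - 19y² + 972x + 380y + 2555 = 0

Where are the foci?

Collect terms: 81(x² + 12x) -19(y² - 20y) = -2555
Complete the square in x and y: 81(x + 6)² -19(y - 10)² = -2555 + 2916 - 1900 = -1539
Divide by -1539: (y - 10)²/81 - (x + 6)²/19 = 1
Hyperbola, center (-6, 10), transverse axis vertical; a² = 81, b² = 19.
c² = a² + b² = 81 + 19 = 100, so c = 10.
Foci lie on the vertical axis through the center: (h, k ± c).

(-6, 0) and (-6, 20)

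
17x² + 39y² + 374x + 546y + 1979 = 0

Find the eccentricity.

Collect terms: 17(x² + 22x) + 39(y² + 14y) = -1979
17(x + 11)² + 39(y + 7)² = -1979 + 2057 + 1911 = 1989
Divide through by 1989 to get (x + 11)²/117 + (y + 7)²/51 = 1.
Ellipse, center (-11, -7), major axis horizontal; a² = 117, b² = 51.
c² = a² - b² = 66, so c = √66.
e = c/a = √66/3√13 = √858/39.

e = √858/39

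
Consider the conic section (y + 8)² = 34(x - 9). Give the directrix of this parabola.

x = 1/2

Vertex (9, -8); 4p = 34 so p = 17/2. Opens right.
Directrix is the vertical line x = h − p = 9 − (17/2) = 1/2.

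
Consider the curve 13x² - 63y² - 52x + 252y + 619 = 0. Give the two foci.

Group the x- and y-terms: 13(x² - 4x) -63(y² - 4y) = -619
13(x - 2)² -63(y - 2)² = -619 + 52 - 252 = -819
Divide by -819: (y - 2)²/13 - (x - 2)²/63 = 1
Hyperbola, center (2, 2), transverse axis vertical; a² = 13, b² = 63.
c² = a² + b² = 13 + 63 = 76, so c = 2√19.
Foci lie on the vertical axis through the center: (h, k ± c).

(2, 2 - 2√19) and (2, 2 + 2√19)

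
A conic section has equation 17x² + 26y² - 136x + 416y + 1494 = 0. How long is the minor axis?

Rearranging, 17(x² - 8x) + 26(y² + 16y) = -1494.
Complete the square in x and y: 17(x - 4)² + 26(y + 8)² = -1494 + 272 + 1664 = 442
Dividing both sides by 442: (x - 4)²/26 + (y + 8)²/17 = 1
Ellipse, center (4, -8), major axis horizontal; a² = 26, b² = 17.
b² = 17 so b = √17; the minor axis has length 2b = 2√17.

2√17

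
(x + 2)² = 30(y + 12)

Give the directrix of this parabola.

Vertex (-2, -12); 4p = 30 so p = 15/2. Opens up.
Directrix is the horizontal line y = k − p = -12 − (15/2) = -39/2.

y = -39/2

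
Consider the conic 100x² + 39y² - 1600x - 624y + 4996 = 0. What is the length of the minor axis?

100(x² - 16x) + 39(y² - 16y) = -4996
Complete the square: 100(x - 8)² + 39(y - 8)² = -4996 + 6400 + 2496 = 3900
Divide by 3900: (x - 8)²/39 + (y - 8)²/100 = 1
Ellipse, center (8, 8), major axis vertical; a² = 100, b² = 39.
b² = 39 so b = √39; the minor axis has length 2b = 2√39.

2√39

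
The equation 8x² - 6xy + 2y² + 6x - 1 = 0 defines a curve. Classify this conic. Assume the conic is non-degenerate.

ellipse

A = 8, B = -6, C = 2.
Discriminant B² − 4AC = (-6)² − 4·8·2 = -28.
B² − 4AC < 0 ⇒ ellipse.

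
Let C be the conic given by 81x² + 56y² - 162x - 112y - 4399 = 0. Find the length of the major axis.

18

Group the x- and y-terms: 81(x² - 2x) + 56(y² - 2y) = 4399
81(x - 1)² + 56(y - 1)² = 4399 + 81 + 56 = 4536
Divide by 4536: (x - 1)²/56 + (y - 1)²/81 = 1
Ellipse, center (1, 1), major axis vertical; a² = 81, b² = 56.
a² = 81 so a = 9; the major axis has length 2a = 18.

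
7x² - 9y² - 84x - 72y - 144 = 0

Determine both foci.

Rearranging, 7(x² - 12x) -9(y² + 8y) = 144.
Completing the square gives 7(x - 6)² -9(y + 4)² = 144 + 252 - 144 = 252.
Divide through by 252 to get (x - 6)²/36 - (y + 4)²/28 = 1.
Hyperbola, center (6, -4), transverse axis horizontal; a² = 36, b² = 28.
c² = a² + b² = 36 + 28 = 64, so c = 8.
Foci lie on the horizontal axis through the center: (h ± c, k).

(-2, -4) and (14, -4)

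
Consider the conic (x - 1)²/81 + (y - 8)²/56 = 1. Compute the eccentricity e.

Center (1, 8). The larger denominator 81 sits under the x-term, so the major axis is horizontal; a² = 81, b² = 56.
c² = a² - b² = 25, so c = 5.
e = c/a = 5/9.

e = 5/9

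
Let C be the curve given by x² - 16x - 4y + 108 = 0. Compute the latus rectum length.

4

Only x is squared. Complete the square in x: (x - 8)² = 4(y - 11).
Vertex (8, 11); 4p = 4 so p = 1. Opens up.
Latus rectum length = |4p| = 4.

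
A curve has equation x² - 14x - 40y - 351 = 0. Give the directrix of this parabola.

y = -20

Only x is squared. Complete the square in x: (x - 7)² = 40(y + 10).
Vertex (7, -10); 4p = 40 so p = 10. Opens up.
Directrix is the horizontal line y = k − p = -10 − (10) = -20.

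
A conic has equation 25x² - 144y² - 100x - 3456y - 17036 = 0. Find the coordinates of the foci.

25(x² - 4x) -144(y² + 24y) = 17036
Complete the square: 25(x - 2)² -144(y + 12)² = 17036 + 100 - 20736 = -3600
Divide by -3600: (y + 12)²/25 - (x - 2)²/144 = 1
Hyperbola, center (2, -12), transverse axis vertical; a² = 25, b² = 144.
c² = a² + b² = 25 + 144 = 169, so c = 13.
Foci lie on the vertical axis through the center: (h, k ± c).

(2, -25) and (2, 1)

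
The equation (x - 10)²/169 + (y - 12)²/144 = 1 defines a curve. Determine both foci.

Center (10, 12). The larger denominator 169 sits under the x-term, so the major axis is horizontal; a² = 169, b² = 144.
c² = a² - b² = 169 - 144 = 25, so c = 5.
Foci lie on the horizontal axis through the center: (h ± c, k).

(5, 12) and (15, 12)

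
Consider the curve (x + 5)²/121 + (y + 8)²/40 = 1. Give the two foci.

(-14, -8) and (4, -8)

Center (-5, -8). The larger denominator 121 sits under the x-term, so the major axis is horizontal; a² = 121, b² = 40.
c² = a² - b² = 121 - 40 = 81, so c = 9.
Foci lie on the horizontal axis through the center: (h ± c, k).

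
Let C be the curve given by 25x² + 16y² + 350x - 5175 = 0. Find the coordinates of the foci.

(-7, -12) and (-7, 12)

Rearranging, 25(x² + 14x) + 16y² = 5175.
25(x + 7)² + 16y² = 5175 + 1225 + 0 = 6400
Dividing both sides by 6400: (x + 7)²/256 + y²/400 = 1
Ellipse, center (-7, 0), major axis vertical; a² = 400, b² = 256.
c² = a² - b² = 400 - 256 = 144, so c = 12.
Foci lie on the vertical axis through the center: (h, k ± c).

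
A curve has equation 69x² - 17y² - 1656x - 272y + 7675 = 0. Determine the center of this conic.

Collect terms: 69(x² - 24x) -17(y² + 16y) = -7675
Complete the square in x and y: 69(x - 12)² -17(y + 8)² = -7675 + 9936 - 1088 = 1173
Divide by 1173: (x - 12)²/17 - (y + 8)²/69 = 1
Hyperbola with center (12, -8).

(12, -8)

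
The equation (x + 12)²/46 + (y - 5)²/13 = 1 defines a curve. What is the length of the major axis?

Center (-12, 5). The larger denominator 46 sits under the x-term, so the major axis is horizontal; a² = 46, b² = 13.
a² = 46 so a = √46; the major axis has length 2a = 2√46.

2√46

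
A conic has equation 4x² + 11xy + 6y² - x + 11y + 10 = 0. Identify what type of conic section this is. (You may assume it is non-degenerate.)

A = 4, B = 11, C = 6.
Discriminant B² − 4AC = 11² − 4·4·6 = 25.
B² − 4AC > 0 ⇒ hyperbola.

hyperbola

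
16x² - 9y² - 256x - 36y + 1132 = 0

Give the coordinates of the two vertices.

(8, -6) and (8, 2)

Group the x- and y-terms: 16(x² - 16x) -9(y² + 4y) = -1132
16(x - 8)² -9(y + 2)² = -1132 + 1024 - 36 = -144
Divide by -144: (y + 2)²/16 - (x - 8)²/9 = 1
Hyperbola, center (8, -2), transverse axis vertical; a² = 16, b² = 9.
a = 4. Vertices at (h, k ± a).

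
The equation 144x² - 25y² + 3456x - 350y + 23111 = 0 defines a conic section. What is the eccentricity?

e = 13/12

Rearranging, 144(x² + 24x) -25(y² + 14y) = -23111.
Completing the square gives 144(x + 12)² -25(y + 7)² = -23111 + 20736 - 1225 = -3600.
Dividing both sides by -3600: (y + 7)²/144 - (x + 12)²/25 = 1
Hyperbola, center (-12, -7), transverse axis vertical; a² = 144, b² = 25.
c² = a² + b² = 169, so c = 13.
e = c/a = 13/12.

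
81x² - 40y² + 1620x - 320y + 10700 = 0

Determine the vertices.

(-10, -13) and (-10, 5)

81(x² + 20x) -40(y² + 8y) = -10700
Complete the square in x and y: 81(x + 10)² -40(y + 4)² = -10700 + 8100 - 640 = -3240
Dividing both sides by -3240: (y + 4)²/81 - (x + 10)²/40 = 1
Hyperbola, center (-10, -4), transverse axis vertical; a² = 81, b² = 40.
a = 9. Vertices at (h, k ± a).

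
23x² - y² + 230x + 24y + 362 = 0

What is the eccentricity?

Rearranging, 23(x² + 10x) -(y² - 24y) = -362.
Complete the square in x and y: 23(x + 5)² -(y - 12)² = -362 + 575 - 144 = 69
Divide through by 69 to get (x + 5)²/3 - (y - 12)²/69 = 1.
Hyperbola, center (-5, 12), transverse axis horizontal; a² = 3, b² = 69.
c² = a² + b² = 72, so c = 6√2.
e = c/a = 6√2/√3 = 2√6.

e = 2√6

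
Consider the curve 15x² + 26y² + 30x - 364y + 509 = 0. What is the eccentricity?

e = √286/26

Group the x- and y-terms: 15(x² + 2x) + 26(y² - 14y) = -509
Complete the square: 15(x + 1)² + 26(y - 7)² = -509 + 15 + 1274 = 780
Divide through by 780 to get (x + 1)²/52 + (y - 7)²/30 = 1.
Ellipse, center (-1, 7), major axis horizontal; a² = 52, b² = 30.
c² = a² - b² = 22, so c = √22.
e = c/a = √22/2√13 = √286/26.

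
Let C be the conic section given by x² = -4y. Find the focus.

Vertex (0, 0); 4p = -4 so p = -1. Opens down.
Focus is p units from the vertex along the axis: (h, k + p).

(0, -1)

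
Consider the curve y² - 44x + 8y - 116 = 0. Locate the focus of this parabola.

Only y is squared. Complete the square in y: (y + 4)² = 44(x + 3).
Vertex (-3, -4); 4p = 44 so p = 11. Opens right.
Focus is p units from the vertex along the axis: (h + p, k).

(8, -4)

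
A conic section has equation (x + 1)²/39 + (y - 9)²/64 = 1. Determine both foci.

Center (-1, 9). The larger denominator 64 sits under the y-term, so the major axis is vertical; a² = 64, b² = 39.
c² = a² - b² = 64 - 39 = 25, so c = 5.
Foci lie on the vertical axis through the center: (h, k ± c).

(-1, 4) and (-1, 14)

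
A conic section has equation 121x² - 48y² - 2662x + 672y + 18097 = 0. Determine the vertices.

Group: 121(x² - 22x) -48(y² - 14y) = -18097
Complete the square: 121(x - 11)² -48(y - 7)² = -18097 + 14641 - 2352 = -5808
Divide through by -5808 to get (y - 7)²/121 - (x - 11)²/48 = 1.
Hyperbola, center (11, 7), transverse axis vertical; a² = 121, b² = 48.
a = 11. Vertices at (h, k ± a).

(11, -4) and (11, 18)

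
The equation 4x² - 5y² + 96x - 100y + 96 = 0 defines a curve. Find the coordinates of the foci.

4(x² + 24x) -5(y² + 20y) = -96
Complete the square in x and y: 4(x + 12)² -5(y + 10)² = -96 + 576 - 500 = -20
Divide by -20: (y + 10)²/4 - (x + 12)²/5 = 1
Hyperbola, center (-12, -10), transverse axis vertical; a² = 4, b² = 5.
c² = a² + b² = 4 + 5 = 9, so c = 3.
Foci lie on the vertical axis through the center: (h, k ± c).

(-12, -13) and (-12, -7)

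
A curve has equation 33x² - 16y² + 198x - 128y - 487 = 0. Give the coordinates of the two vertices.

(-7, -4) and (1, -4)

Group: 33(x² + 6x) -16(y² + 8y) = 487
33(x + 3)² -16(y + 4)² = 487 + 297 - 256 = 528
Divide through by 528 to get (x + 3)²/16 - (y + 4)²/33 = 1.
Hyperbola, center (-3, -4), transverse axis horizontal; a² = 16, b² = 33.
a = 4. Vertices at (h ± a, k).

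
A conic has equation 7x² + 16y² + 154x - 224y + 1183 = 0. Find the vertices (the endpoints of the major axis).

Collect terms: 7(x² + 22x) + 16(y² - 14y) = -1183
7(x + 11)² + 16(y - 7)² = -1183 + 847 + 784 = 448
Divide through by 448 to get (x + 11)²/64 + (y - 7)²/28 = 1.
Ellipse, center (-11, 7), major axis horizontal; a² = 64, b² = 28.
a = 8. Vertices at (h ± a, k).

(-19, 7) and (-3, 7)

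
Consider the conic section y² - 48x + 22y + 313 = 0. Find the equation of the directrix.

x = -8

Only y is squared. Complete the square in y: (y + 11)² = 48(x - 4).
Vertex (4, -11); 4p = 48 so p = 12. Opens right.
Directrix is the vertical line x = h − p = 4 − (12) = -8.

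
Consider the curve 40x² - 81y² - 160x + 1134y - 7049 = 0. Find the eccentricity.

Group: 40(x² - 4x) -81(y² - 14y) = 7049
40(x - 2)² -81(y - 7)² = 7049 + 160 - 3969 = 3240
Divide through by 3240 to get (x - 2)²/81 - (y - 7)²/40 = 1.
Hyperbola, center (2, 7), transverse axis horizontal; a² = 81, b² = 40.
c² = a² + b² = 121, so c = 11.
e = c/a = 11/9.

e = 11/9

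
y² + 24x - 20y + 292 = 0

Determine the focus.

(-14, 10)

Only y is squared. Complete the square in y: (y - 10)² = -24(x + 8).
Vertex (-8, 10); 4p = -24 so p = -6. Opens left.
Focus is p units from the vertex along the axis: (h + p, k).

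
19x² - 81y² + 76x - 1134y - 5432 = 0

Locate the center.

Rearranging, 19(x² + 4x) -81(y² + 14y) = 5432.
Completing the square gives 19(x + 2)² -81(y + 7)² = 5432 + 76 - 3969 = 1539.
Divide by 1539: (x + 2)²/81 - (y + 7)²/19 = 1
Hyperbola with center (-2, -7).

(-2, -7)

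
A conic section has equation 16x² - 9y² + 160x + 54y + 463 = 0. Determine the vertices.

(-5, -1) and (-5, 7)

Rearranging, 16(x² + 10x) -9(y² - 6y) = -463.
Complete the square: 16(x + 5)² -9(y - 3)² = -463 + 400 - 81 = -144
Divide by -144: (y - 3)²/16 - (x + 5)²/9 = 1
Hyperbola, center (-5, 3), transverse axis vertical; a² = 16, b² = 9.
a = 4. Vertices at (h, k ± a).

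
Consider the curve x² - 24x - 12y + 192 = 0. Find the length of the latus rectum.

12

Only x is squared. Complete the square in x: (x - 12)² = 12(y - 4).
Vertex (12, 4); 4p = 12 so p = 3. Opens up.
Latus rectum length = |4p| = 12.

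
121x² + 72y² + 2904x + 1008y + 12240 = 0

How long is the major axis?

Group: 121(x² + 24x) + 72(y² + 14y) = -12240
Completing the square gives 121(x + 12)² + 72(y + 7)² = -12240 + 17424 + 3528 = 8712.
Divide by 8712: (x + 12)²/72 + (y + 7)²/121 = 1
Ellipse, center (-12, -7), major axis vertical; a² = 121, b² = 72.
a² = 121 so a = 11; the major axis has length 2a = 22.

22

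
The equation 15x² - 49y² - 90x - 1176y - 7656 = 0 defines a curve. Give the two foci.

Group the x- and y-terms: 15(x² - 6x) -49(y² + 24y) = 7656
Completing the square gives 15(x - 3)² -49(y + 12)² = 7656 + 135 - 7056 = 735.
Divide through by 735 to get (x - 3)²/49 - (y + 12)²/15 = 1.
Hyperbola, center (3, -12), transverse axis horizontal; a² = 49, b² = 15.
c² = a² + b² = 49 + 15 = 64, so c = 8.
Foci lie on the horizontal axis through the center: (h ± c, k).

(-5, -12) and (11, -12)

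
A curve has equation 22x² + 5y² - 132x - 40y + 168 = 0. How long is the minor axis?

Group the x- and y-terms: 22(x² - 6x) + 5(y² - 8y) = -168
Completing the square gives 22(x - 3)² + 5(y - 4)² = -168 + 198 + 80 = 110.
Divide through by 110 to get (x - 3)²/5 + (y - 4)²/22 = 1.
Ellipse, center (3, 4), major axis vertical; a² = 22, b² = 5.
b² = 5 so b = √5; the minor axis has length 2b = 2√5.

2√5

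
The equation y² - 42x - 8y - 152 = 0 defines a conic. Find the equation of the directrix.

x = -29/2

Only y is squared. Complete the square in y: (y - 4)² = 42(x + 4).
Vertex (-4, 4); 4p = 42 so p = 21/2. Opens right.
Directrix is the vertical line x = h − p = -4 − (21/2) = -29/2.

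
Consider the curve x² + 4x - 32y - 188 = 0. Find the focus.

(-2, 2)

Only x is squared. Complete the square in x: (x + 2)² = 32(y + 6).
Vertex (-2, -6); 4p = 32 so p = 8. Opens up.
Focus is p units from the vertex along the axis: (h, k + p).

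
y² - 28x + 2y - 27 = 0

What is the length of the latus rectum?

Only y is squared. Complete the square in y: (y + 1)² = 28(x + 1).
Vertex (-1, -1); 4p = 28 so p = 7. Opens right.
Latus rectum length = |4p| = 28.

28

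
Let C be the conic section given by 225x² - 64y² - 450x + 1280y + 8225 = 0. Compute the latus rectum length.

Group: 225(x² - 2x) -64(y² - 20y) = -8225
Complete the square in x and y: 225(x - 1)² -64(y - 10)² = -8225 + 225 - 6400 = -14400
Divide through by -14400 to get (y - 10)²/225 - (x - 1)²/64 = 1.
Hyperbola, center (1, 10), transverse axis vertical; a² = 225, b² = 64.
Latus rectum length = 2b²/a = 2·64/15 = 128/15.

128/15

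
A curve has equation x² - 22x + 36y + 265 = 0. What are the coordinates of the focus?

Only x is squared. Complete the square in x: (x - 11)² = -36(y + 4).
Vertex (11, -4); 4p = -36 so p = -9. Opens down.
Focus is p units from the vertex along the axis: (h, k + p).

(11, -13)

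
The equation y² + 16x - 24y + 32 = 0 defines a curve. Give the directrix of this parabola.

x = 11

Only y is squared. Complete the square in y: (y - 12)² = -16(x - 7).
Vertex (7, 12); 4p = -16 so p = -4. Opens left.
Directrix is the vertical line x = h − p = 7 − (-4) = 11.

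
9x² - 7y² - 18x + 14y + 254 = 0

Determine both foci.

Collect terms: 9(x² - 2x) -7(y² - 2y) = -254
9(x - 1)² -7(y - 1)² = -254 + 9 - 7 = -252
Dividing both sides by -252: (y - 1)²/36 - (x - 1)²/28 = 1
Hyperbola, center (1, 1), transverse axis vertical; a² = 36, b² = 28.
c² = a² + b² = 36 + 28 = 64, so c = 8.
Foci lie on the vertical axis through the center: (h, k ± c).

(1, -7) and (1, 9)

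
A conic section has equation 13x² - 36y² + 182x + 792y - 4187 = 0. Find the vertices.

(-13, 11) and (-1, 11)

Group: 13(x² + 14x) -36(y² - 22y) = 4187
Complete the square in x and y: 13(x + 7)² -36(y - 11)² = 4187 + 637 - 4356 = 468
Divide through by 468 to get (x + 7)²/36 - (y - 11)²/13 = 1.
Hyperbola, center (-7, 11), transverse axis horizontal; a² = 36, b² = 13.
a = 6. Vertices at (h ± a, k).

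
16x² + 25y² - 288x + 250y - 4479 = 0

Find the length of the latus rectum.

128/5

16(x² - 18x) + 25(y² + 10y) = 4479
Complete the square in x and y: 16(x - 9)² + 25(y + 5)² = 4479 + 1296 + 625 = 6400
Dividing both sides by 6400: (x - 9)²/400 + (y + 5)²/256 = 1
Ellipse, center (9, -5), major axis horizontal; a² = 400, b² = 256.
Latus rectum length = 2b²/a = 2·256/20 = 128/5.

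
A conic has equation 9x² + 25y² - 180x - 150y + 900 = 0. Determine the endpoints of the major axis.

(5, 3) and (15, 3)

Collect terms: 9(x² - 20x) + 25(y² - 6y) = -900
Complete the square: 9(x - 10)² + 25(y - 3)² = -900 + 900 + 225 = 225
Dividing both sides by 225: (x - 10)²/25 + (y - 3)²/9 = 1
Ellipse, center (10, 3), major axis horizontal; a² = 25, b² = 9.
a = 5. Vertices at (h ± a, k).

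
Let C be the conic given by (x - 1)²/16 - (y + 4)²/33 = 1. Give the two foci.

Center (1, -4). The positive term is the x-term, so the transverse axis is horizontal; a² = 16, b² = 33.
c² = a² + b² = 16 + 33 = 49, so c = 7.
Foci lie on the horizontal axis through the center: (h ± c, k).

(-6, -4) and (8, -4)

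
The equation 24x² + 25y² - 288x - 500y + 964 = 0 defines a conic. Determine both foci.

(4, 10) and (8, 10)

Group: 24(x² - 12x) + 25(y² - 20y) = -964
24(x - 6)² + 25(y - 10)² = -964 + 864 + 2500 = 2400
Divide through by 2400 to get (x - 6)²/100 + (y - 10)²/96 = 1.
Ellipse, center (6, 10), major axis horizontal; a² = 100, b² = 96.
c² = a² - b² = 100 - 96 = 4, so c = 2.
Foci lie on the horizontal axis through the center: (h ± c, k).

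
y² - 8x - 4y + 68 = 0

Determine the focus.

Only y is squared. Complete the square in y: (y - 2)² = 8(x - 8).
Vertex (8, 2); 4p = 8 so p = 2. Opens right.
Focus is p units from the vertex along the axis: (h + p, k).

(10, 2)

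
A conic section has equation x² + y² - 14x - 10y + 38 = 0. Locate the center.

Rearranging, (x² - 14x) + (y² - 10y) = -38.
Complete the square in x and y: (x - 7)² + (y - 5)² = -38 + 49 + 25 = 36
So (x - 7)² + (y - 5)² = 36.
Circle centered at (7, 5) with r² = 36.

(7, 5)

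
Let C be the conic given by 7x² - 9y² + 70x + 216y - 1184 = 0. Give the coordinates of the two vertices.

(-8, 12) and (-2, 12)

Collect terms: 7(x² + 10x) -9(y² - 24y) = 1184
Complete the square: 7(x + 5)² -9(y - 12)² = 1184 + 175 - 1296 = 63
Dividing both sides by 63: (x + 5)²/9 - (y - 12)²/7 = 1
Hyperbola, center (-5, 12), transverse axis horizontal; a² = 9, b² = 7.
a = 3. Vertices at (h ± a, k).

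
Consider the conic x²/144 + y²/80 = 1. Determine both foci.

(-8, 0) and (8, 0)

Center (0, 0). The larger denominator 144 sits under the x-term, so the major axis is horizontal; a² = 144, b² = 80.
c² = a² - b² = 144 - 80 = 64, so c = 8.
Foci lie on the horizontal axis through the center: (h ± c, k).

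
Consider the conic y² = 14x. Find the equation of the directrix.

Vertex (0, 0); 4p = 14 so p = 7/2. Opens right.
Directrix is the vertical line x = h − p = 0 − (7/2) = -7/2.

x = -7/2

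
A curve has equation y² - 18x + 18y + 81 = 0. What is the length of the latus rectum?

18

Only y is squared. Complete the square in y: (y + 9)² = 18x.
Vertex (0, -9); 4p = 18 so p = 9/2. Opens right.
Latus rectum length = |4p| = 18.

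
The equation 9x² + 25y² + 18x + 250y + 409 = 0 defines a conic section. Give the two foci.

Collect terms: 9(x² + 2x) + 25(y² + 10y) = -409
Completing the square gives 9(x + 1)² + 25(y + 5)² = -409 + 9 + 625 = 225.
Dividing both sides by 225: (x + 1)²/25 + (y + 5)²/9 = 1
Ellipse, center (-1, -5), major axis horizontal; a² = 25, b² = 9.
c² = a² - b² = 25 - 9 = 16, so c = 4.
Foci lie on the horizontal axis through the center: (h ± c, k).

(-5, -5) and (3, -5)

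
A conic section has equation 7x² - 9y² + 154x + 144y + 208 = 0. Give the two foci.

Group the x- and y-terms: 7(x² + 22x) -9(y² - 16y) = -208
Completing the square gives 7(x + 11)² -9(y - 8)² = -208 + 847 - 576 = 63.
Divide through by 63 to get (x + 11)²/9 - (y - 8)²/7 = 1.
Hyperbola, center (-11, 8), transverse axis horizontal; a² = 9, b² = 7.
c² = a² + b² = 9 + 7 = 16, so c = 4.
Foci lie on the horizontal axis through the center: (h ± c, k).

(-15, 8) and (-7, 8)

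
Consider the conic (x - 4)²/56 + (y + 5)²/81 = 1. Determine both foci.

(4, -10) and (4, 0)

Center (4, -5). The larger denominator 81 sits under the y-term, so the major axis is vertical; a² = 81, b² = 56.
c² = a² - b² = 81 - 56 = 25, so c = 5.
Foci lie on the vertical axis through the center: (h, k ± c).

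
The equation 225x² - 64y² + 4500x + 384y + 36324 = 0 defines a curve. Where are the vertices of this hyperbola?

225(x² + 20x) -64(y² - 6y) = -36324
225(x + 10)² -64(y - 3)² = -36324 + 22500 - 576 = -14400
Divide through by -14400 to get (y - 3)²/225 - (x + 10)²/64 = 1.
Hyperbola, center (-10, 3), transverse axis vertical; a² = 225, b² = 64.
a = 15. Vertices at (h, k ± a).

(-10, -12) and (-10, 18)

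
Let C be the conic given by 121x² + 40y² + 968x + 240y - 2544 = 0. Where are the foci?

(-4, -12) and (-4, 6)

Group: 121(x² + 8x) + 40(y² + 6y) = 2544
121(x + 4)² + 40(y + 3)² = 2544 + 1936 + 360 = 4840
Dividing both sides by 4840: (x + 4)²/40 + (y + 3)²/121 = 1
Ellipse, center (-4, -3), major axis vertical; a² = 121, b² = 40.
c² = a² - b² = 121 - 40 = 81, so c = 9.
Foci lie on the vertical axis through the center: (h, k ± c).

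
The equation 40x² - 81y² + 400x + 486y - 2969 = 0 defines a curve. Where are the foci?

(-16, 3) and (6, 3)

Rearranging, 40(x² + 10x) -81(y² - 6y) = 2969.
40(x + 5)² -81(y - 3)² = 2969 + 1000 - 729 = 3240
Divide through by 3240 to get (x + 5)²/81 - (y - 3)²/40 = 1.
Hyperbola, center (-5, 3), transverse axis horizontal; a² = 81, b² = 40.
c² = a² + b² = 81 + 40 = 121, so c = 11.
Foci lie on the horizontal axis through the center: (h ± c, k).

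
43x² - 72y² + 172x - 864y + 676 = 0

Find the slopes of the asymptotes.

Rearranging, 43(x² + 4x) -72(y² + 12y) = -676.
43(x + 2)² -72(y + 6)² = -676 + 172 - 2592 = -3096
Divide by -3096: (y + 6)²/43 - (x + 2)²/72 = 1
Hyperbola, center (-2, -6), transverse axis vertical; a² = 43, b² = 72.
For a vertical hyperbola the asymptotes have slope ±a/b.
Here that is ±√43/6√2 = ±√86/12.

√86/12 and -√86/12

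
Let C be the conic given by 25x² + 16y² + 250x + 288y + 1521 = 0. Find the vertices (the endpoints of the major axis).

(-5, -14) and (-5, -4)

Group: 25(x² + 10x) + 16(y² + 18y) = -1521
25(x + 5)² + 16(y + 9)² = -1521 + 625 + 1296 = 400
Divide through by 400 to get (x + 5)²/16 + (y + 9)²/25 = 1.
Ellipse, center (-5, -9), major axis vertical; a² = 25, b² = 16.
a = 5. Vertices at (h, k ± a).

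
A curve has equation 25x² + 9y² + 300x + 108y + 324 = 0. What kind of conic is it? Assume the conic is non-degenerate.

No xy term. Coefficients of x² and y² are A = 25, C = 9.
A and C have the same sign but A ≠ C ⇒ ellipse.

ellipse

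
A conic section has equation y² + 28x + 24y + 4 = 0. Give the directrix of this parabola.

x = 12

Only y is squared. Complete the square in y: (y + 12)² = -28(x - 5).
Vertex (5, -12); 4p = -28 so p = -7. Opens left.
Directrix is the vertical line x = h − p = 5 − (-7) = 12.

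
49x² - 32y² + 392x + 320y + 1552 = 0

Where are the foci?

Group the x- and y-terms: 49(x² + 8x) -32(y² - 10y) = -1552
49(x + 4)² -32(y - 5)² = -1552 + 784 - 800 = -1568
Divide by -1568: (y - 5)²/49 - (x + 4)²/32 = 1
Hyperbola, center (-4, 5), transverse axis vertical; a² = 49, b² = 32.
c² = a² + b² = 49 + 32 = 81, so c = 9.
Foci lie on the vertical axis through the center: (h, k ± c).

(-4, -4) and (-4, 14)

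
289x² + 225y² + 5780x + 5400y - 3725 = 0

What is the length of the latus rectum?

Collect terms: 289(x² + 20x) + 225(y² + 24y) = 3725
289(x + 10)² + 225(y + 12)² = 3725 + 28900 + 32400 = 65025
Divide by 65025: (x + 10)²/225 + (y + 12)²/289 = 1
Ellipse, center (-10, -12), major axis vertical; a² = 289, b² = 225.
Latus rectum length = 2b²/a = 2·225/17 = 450/17.

450/17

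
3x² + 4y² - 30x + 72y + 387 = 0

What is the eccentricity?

e = 1/2

Rearranging, 3(x² - 10x) + 4(y² + 18y) = -387.
Complete the square in x and y: 3(x - 5)² + 4(y + 9)² = -387 + 75 + 324 = 12
Divide by 12: (x - 5)²/4 + (y + 9)²/3 = 1
Ellipse, center (5, -9), major axis horizontal; a² = 4, b² = 3.
c² = a² - b² = 1, so c = 1.
e = c/a = 1/2.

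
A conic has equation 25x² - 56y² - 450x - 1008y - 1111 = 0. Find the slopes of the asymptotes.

5√14/28 and -5√14/28

Group: 25(x² - 18x) -56(y² + 18y) = 1111
Complete the square in x and y: 25(x - 9)² -56(y + 9)² = 1111 + 2025 - 4536 = -1400
Dividing both sides by -1400: (y + 9)²/25 - (x - 9)²/56 = 1
Hyperbola, center (9, -9), transverse axis vertical; a² = 25, b² = 56.
For a vertical hyperbola the asymptotes have slope ±a/b.
Here that is ±5/2√14 = ±5√14/28.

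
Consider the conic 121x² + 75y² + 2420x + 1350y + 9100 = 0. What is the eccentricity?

e = √46/11

121(x² + 20x) + 75(y² + 18y) = -9100
Complete the square: 121(x + 10)² + 75(y + 9)² = -9100 + 12100 + 6075 = 9075
Dividing both sides by 9075: (x + 10)²/75 + (y + 9)²/121 = 1
Ellipse, center (-10, -9), major axis vertical; a² = 121, b² = 75.
c² = a² - b² = 46, so c = √46.
e = c/a = √46/11.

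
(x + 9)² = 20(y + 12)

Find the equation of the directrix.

y = -17

Vertex (-9, -12); 4p = 20 so p = 5. Opens up.
Directrix is the horizontal line y = k − p = -12 − (5) = -17.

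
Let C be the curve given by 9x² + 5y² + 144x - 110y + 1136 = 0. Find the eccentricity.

Collect terms: 9(x² + 16x) + 5(y² - 22y) = -1136
Complete the square: 9(x + 8)² + 5(y - 11)² = -1136 + 576 + 605 = 45
Divide through by 45 to get (x + 8)²/5 + (y - 11)²/9 = 1.
Ellipse, center (-8, 11), major axis vertical; a² = 9, b² = 5.
c² = a² - b² = 4, so c = 2.
e = c/a = 2/3.

e = 2/3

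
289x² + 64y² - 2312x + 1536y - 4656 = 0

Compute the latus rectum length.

Collect terms: 289(x² - 8x) + 64(y² + 24y) = 4656
Completing the square gives 289(x - 4)² + 64(y + 12)² = 4656 + 4624 + 9216 = 18496.
Divide through by 18496 to get (x - 4)²/64 + (y + 12)²/289 = 1.
Ellipse, center (4, -12), major axis vertical; a² = 289, b² = 64.
Latus rectum length = 2b²/a = 2·64/17 = 128/17.

128/17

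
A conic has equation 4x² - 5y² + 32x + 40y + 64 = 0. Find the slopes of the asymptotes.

2√5/5 and -2√5/5

Rearranging, 4(x² + 8x) -5(y² - 8y) = -64.
4(x + 4)² -5(y - 4)² = -64 + 64 - 80 = -80
Divide by -80: (y - 4)²/16 - (x + 4)²/20 = 1
Hyperbola, center (-4, 4), transverse axis vertical; a² = 16, b² = 20.
For a vertical hyperbola the asymptotes have slope ±a/b.
Here that is ±4/2√5 = ±2√5/5.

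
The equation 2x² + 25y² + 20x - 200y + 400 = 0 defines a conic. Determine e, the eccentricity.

e = √23/5

2(x² + 10x) + 25(y² - 8y) = -400
Complete the square in x and y: 2(x + 5)² + 25(y - 4)² = -400 + 50 + 400 = 50
Divide through by 50 to get (x + 5)²/25 + (y - 4)²/2 = 1.
Ellipse, center (-5, 4), major axis horizontal; a² = 25, b² = 2.
c² = a² - b² = 23, so c = √23.
e = c/a = √23/5.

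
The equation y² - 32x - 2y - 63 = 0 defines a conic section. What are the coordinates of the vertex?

Only y is squared. Complete the square in y: (y - 1)² = 32(x + 2).
Vertex (-2, 1); 4p = 32 so p = 8. Opens right.

(-2, 1)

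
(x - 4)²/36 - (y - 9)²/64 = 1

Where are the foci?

Center (4, 9). The positive term is the x-term, so the transverse axis is horizontal; a² = 36, b² = 64.
c² = a² + b² = 36 + 64 = 100, so c = 10.
Foci lie on the horizontal axis through the center: (h ± c, k).

(-6, 9) and (14, 9)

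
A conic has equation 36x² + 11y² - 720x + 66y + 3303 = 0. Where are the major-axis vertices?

36(x² - 20x) + 11(y² + 6y) = -3303
36(x - 10)² + 11(y + 3)² = -3303 + 3600 + 99 = 396
Divide through by 396 to get (x - 10)²/11 + (y + 3)²/36 = 1.
Ellipse, center (10, -3), major axis vertical; a² = 36, b² = 11.
a = 6. Vertices at (h, k ± a).

(10, -9) and (10, 3)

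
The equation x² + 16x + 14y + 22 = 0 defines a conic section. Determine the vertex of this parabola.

(-8, 3)

Only x is squared. Complete the square in x: (x + 8)² = -14(y - 3).
Vertex (-8, 3); 4p = -14 so p = -7/2. Opens down.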